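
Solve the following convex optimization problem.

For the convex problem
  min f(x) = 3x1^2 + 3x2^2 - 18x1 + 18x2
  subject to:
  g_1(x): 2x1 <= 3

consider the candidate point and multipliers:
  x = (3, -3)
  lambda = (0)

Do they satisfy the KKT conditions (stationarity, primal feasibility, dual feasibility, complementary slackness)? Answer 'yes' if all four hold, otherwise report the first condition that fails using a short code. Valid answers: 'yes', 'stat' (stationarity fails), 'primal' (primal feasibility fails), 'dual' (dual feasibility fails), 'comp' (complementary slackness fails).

Gradient of f: grad f(x) = Q x + c = (0, 0)
Constraint values g_i(x) = a_i^T x - b_i:
  g_1((3, -3)) = 3
Stationarity residual: grad f(x) + sum_i lambda_i a_i = (0, 0)
  -> stationarity OK
Primal feasibility (all g_i <= 0): FAILS
Dual feasibility (all lambda_i >= 0): OK
Complementary slackness (lambda_i * g_i(x) = 0 for all i): OK

Verdict: the first failing condition is primal_feasibility -> primal.

primal


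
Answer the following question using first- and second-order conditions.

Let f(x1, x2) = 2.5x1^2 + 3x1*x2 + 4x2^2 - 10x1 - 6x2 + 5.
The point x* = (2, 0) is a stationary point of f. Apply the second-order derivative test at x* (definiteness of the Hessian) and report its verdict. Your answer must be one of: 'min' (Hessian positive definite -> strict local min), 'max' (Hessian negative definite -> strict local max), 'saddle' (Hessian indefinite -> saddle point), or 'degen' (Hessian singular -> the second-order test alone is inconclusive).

Compute the Hessian H = grad^2 f:
  H = [[5, 3], [3, 8]]
Verify stationarity: grad f(x*) = H x* + g = (0, 0).
Eigenvalues of H: 3.1459, 9.8541.
Both eigenvalues > 0, so H is positive definite -> x* is a strict local min.

min


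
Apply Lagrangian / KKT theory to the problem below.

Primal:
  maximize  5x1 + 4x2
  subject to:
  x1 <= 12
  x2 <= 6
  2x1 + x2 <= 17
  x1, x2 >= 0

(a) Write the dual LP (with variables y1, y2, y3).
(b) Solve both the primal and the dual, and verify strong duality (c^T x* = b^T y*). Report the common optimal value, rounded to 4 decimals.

The standard primal-dual pair for 'max c^T x s.t. A x <= b, x >= 0' is:
  Dual:  min b^T y  s.t.  A^T y >= c,  y >= 0.

So the dual LP is:
  minimize  12y1 + 6y2 + 17y3
  subject to:
    y1 + 2y3 >= 5
    y2 + y3 >= 4
    y1, y2, y3 >= 0

Solving the primal: x* = (5.5, 6).
  primal value c^T x* = 51.5.
Solving the dual: y* = (0, 1.5, 2.5).
  dual value b^T y* = 51.5.
Strong duality: c^T x* = b^T y*. Confirmed.

51.5


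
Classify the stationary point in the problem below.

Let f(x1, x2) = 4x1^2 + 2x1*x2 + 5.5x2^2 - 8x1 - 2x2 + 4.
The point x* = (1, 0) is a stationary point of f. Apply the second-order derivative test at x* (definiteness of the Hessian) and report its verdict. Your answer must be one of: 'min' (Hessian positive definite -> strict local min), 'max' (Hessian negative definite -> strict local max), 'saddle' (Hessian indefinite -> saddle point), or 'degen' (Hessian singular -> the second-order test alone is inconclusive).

Compute the Hessian H = grad^2 f:
  H = [[8, 2], [2, 11]]
Verify stationarity: grad f(x*) = H x* + g = (0, 0).
Eigenvalues of H: 7, 12.
Both eigenvalues > 0, so H is positive definite -> x* is a strict local min.

min


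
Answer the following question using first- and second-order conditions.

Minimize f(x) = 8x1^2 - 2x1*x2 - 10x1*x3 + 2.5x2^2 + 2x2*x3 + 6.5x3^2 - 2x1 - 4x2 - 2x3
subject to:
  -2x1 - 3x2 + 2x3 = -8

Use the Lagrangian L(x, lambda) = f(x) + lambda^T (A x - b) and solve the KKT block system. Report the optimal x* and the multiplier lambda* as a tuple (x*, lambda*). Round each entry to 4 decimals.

Form the Lagrangian:
  L(x, lambda) = (1/2) x^T Q x + c^T x + lambda^T (A x - b)
Stationarity (grad_x L = 0): Q x + c + A^T lambda = 0.
Primal feasibility: A x = b.

This gives the KKT block system:
  [ Q   A^T ] [ x     ]   [-c ]
  [ A    0  ] [ lambda ] = [ b ]

Solving the linear system:
  x*      = (0.6594, 2.2368, 0.0146)
  lambda* = (1.9649)
  f(x*)   = 2.712

x* = (0.6594, 2.2368, 0.0146), lambda* = (1.9649)


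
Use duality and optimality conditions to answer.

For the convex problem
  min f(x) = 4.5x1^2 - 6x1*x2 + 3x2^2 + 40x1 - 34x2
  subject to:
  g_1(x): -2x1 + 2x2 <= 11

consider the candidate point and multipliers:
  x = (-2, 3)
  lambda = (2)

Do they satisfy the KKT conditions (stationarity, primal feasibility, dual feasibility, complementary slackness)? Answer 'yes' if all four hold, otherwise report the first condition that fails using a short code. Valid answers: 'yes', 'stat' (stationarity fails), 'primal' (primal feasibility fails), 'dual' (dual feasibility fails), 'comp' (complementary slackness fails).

Gradient of f: grad f(x) = Q x + c = (4, -4)
Constraint values g_i(x) = a_i^T x - b_i:
  g_1((-2, 3)) = -1
Stationarity residual: grad f(x) + sum_i lambda_i a_i = (0, 0)
  -> stationarity OK
Primal feasibility (all g_i <= 0): OK
Dual feasibility (all lambda_i >= 0): OK
Complementary slackness (lambda_i * g_i(x) = 0 for all i): FAILS

Verdict: the first failing condition is complementary_slackness -> comp.

comp


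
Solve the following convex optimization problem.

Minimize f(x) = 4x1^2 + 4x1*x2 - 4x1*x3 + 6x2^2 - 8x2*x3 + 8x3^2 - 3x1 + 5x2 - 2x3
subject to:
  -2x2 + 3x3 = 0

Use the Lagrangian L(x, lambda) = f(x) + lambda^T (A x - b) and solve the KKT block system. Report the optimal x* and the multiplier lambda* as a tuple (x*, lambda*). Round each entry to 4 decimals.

Form the Lagrangian:
  L(x, lambda) = (1/2) x^T Q x + c^T x + lambda^T (A x - b)
Stationarity (grad_x L = 0): Q x + c + A^T lambda = 0.
Primal feasibility: A x = b.

This gives the KKT block system:
  [ Q   A^T ] [ x     ]   [-c ]
  [ A    0  ] [ lambda ] = [ b ]

Solving the linear system:
  x*      = (0.4595, -0.5068, -0.3378)
  lambda* = (1.7297)
  f(x*)   = -1.6182

x* = (0.4595, -0.5068, -0.3378), lambda* = (1.7297)


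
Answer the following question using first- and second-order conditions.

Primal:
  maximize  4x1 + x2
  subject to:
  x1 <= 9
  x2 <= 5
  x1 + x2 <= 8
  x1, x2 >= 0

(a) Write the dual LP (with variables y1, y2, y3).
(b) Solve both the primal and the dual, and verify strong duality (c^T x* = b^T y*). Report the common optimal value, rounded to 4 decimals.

The standard primal-dual pair for 'max c^T x s.t. A x <= b, x >= 0' is:
  Dual:  min b^T y  s.t.  A^T y >= c,  y >= 0.

So the dual LP is:
  minimize  9y1 + 5y2 + 8y3
  subject to:
    y1 + y3 >= 4
    y2 + y3 >= 1
    y1, y2, y3 >= 0

Solving the primal: x* = (8, 0).
  primal value c^T x* = 32.
Solving the dual: y* = (0, 0, 4).
  dual value b^T y* = 32.
Strong duality: c^T x* = b^T y*. Confirmed.

32


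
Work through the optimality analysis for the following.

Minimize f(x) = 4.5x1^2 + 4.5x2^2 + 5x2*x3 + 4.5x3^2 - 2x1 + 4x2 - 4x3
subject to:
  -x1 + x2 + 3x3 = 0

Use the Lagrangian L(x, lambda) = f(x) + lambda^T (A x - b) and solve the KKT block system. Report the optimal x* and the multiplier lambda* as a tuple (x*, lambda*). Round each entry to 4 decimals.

Form the Lagrangian:
  L(x, lambda) = (1/2) x^T Q x + c^T x + lambda^T (A x - b)
Stationarity (grad_x L = 0): Q x + c + A^T lambda = 0.
Primal feasibility: A x = b.

This gives the KKT block system:
  [ Q   A^T ] [ x     ]   [-c ]
  [ A    0  ] [ lambda ] = [ b ]

Solving the linear system:
  x*      = (0.3893, -0.8389, 0.4094)
  lambda* = (1.5034)
  f(x*)   = -2.8859

x* = (0.3893, -0.8389, 0.4094), lambda* = (1.5034)


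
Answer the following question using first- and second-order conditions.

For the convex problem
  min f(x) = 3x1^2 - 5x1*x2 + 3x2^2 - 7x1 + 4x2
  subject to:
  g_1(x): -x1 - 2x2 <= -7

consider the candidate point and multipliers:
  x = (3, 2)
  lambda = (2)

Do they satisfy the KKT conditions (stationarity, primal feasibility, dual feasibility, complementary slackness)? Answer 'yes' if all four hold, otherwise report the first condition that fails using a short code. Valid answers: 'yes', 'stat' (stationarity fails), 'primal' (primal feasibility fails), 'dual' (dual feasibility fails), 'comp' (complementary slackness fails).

Gradient of f: grad f(x) = Q x + c = (1, 1)
Constraint values g_i(x) = a_i^T x - b_i:
  g_1((3, 2)) = 0
Stationarity residual: grad f(x) + sum_i lambda_i a_i = (-1, -3)
  -> stationarity FAILS
Primal feasibility (all g_i <= 0): OK
Dual feasibility (all lambda_i >= 0): OK
Complementary slackness (lambda_i * g_i(x) = 0 for all i): OK

Verdict: the first failing condition is stationarity -> stat.

stat


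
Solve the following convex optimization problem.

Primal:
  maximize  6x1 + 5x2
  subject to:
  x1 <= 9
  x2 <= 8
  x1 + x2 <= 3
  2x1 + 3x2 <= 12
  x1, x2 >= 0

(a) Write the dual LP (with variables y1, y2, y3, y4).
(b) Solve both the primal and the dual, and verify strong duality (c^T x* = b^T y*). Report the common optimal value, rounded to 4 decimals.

The standard primal-dual pair for 'max c^T x s.t. A x <= b, x >= 0' is:
  Dual:  min b^T y  s.t.  A^T y >= c,  y >= 0.

So the dual LP is:
  minimize  9y1 + 8y2 + 3y3 + 12y4
  subject to:
    y1 + y3 + 2y4 >= 6
    y2 + y3 + 3y4 >= 5
    y1, y2, y3, y4 >= 0

Solving the primal: x* = (3, 0).
  primal value c^T x* = 18.
Solving the dual: y* = (0, 0, 6, 0).
  dual value b^T y* = 18.
Strong duality: c^T x* = b^T y*. Confirmed.

18


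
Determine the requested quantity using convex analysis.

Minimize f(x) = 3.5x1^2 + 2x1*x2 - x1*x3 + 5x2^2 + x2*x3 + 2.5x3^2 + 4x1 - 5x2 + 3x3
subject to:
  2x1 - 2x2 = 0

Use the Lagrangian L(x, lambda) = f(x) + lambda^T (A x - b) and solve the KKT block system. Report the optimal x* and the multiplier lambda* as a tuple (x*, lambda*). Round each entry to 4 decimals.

Form the Lagrangian:
  L(x, lambda) = (1/2) x^T Q x + c^T x + lambda^T (A x - b)
Stationarity (grad_x L = 0): Q x + c + A^T lambda = 0.
Primal feasibility: A x = b.

This gives the KKT block system:
  [ Q   A^T ] [ x     ]   [-c ]
  [ A    0  ] [ lambda ] = [ b ]

Solving the linear system:
  x*      = (0.0476, 0.0476, -0.6)
  lambda* = (-2.5143)
  f(x*)   = -0.9238

x* = (0.0476, 0.0476, -0.6), lambda* = (-2.5143)


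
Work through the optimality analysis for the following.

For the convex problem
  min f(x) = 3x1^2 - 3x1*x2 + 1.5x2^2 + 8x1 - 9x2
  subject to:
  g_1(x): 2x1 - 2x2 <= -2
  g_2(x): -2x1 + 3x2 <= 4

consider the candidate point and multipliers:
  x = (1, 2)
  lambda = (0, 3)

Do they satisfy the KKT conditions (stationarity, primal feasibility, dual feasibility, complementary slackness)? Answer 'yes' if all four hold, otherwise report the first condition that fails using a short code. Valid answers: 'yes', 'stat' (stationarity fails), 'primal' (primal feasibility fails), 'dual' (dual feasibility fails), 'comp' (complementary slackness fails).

Gradient of f: grad f(x) = Q x + c = (8, -6)
Constraint values g_i(x) = a_i^T x - b_i:
  g_1((1, 2)) = 0
  g_2((1, 2)) = 0
Stationarity residual: grad f(x) + sum_i lambda_i a_i = (2, 3)
  -> stationarity FAILS
Primal feasibility (all g_i <= 0): OK
Dual feasibility (all lambda_i >= 0): OK
Complementary slackness (lambda_i * g_i(x) = 0 for all i): OK

Verdict: the first failing condition is stationarity -> stat.

stat


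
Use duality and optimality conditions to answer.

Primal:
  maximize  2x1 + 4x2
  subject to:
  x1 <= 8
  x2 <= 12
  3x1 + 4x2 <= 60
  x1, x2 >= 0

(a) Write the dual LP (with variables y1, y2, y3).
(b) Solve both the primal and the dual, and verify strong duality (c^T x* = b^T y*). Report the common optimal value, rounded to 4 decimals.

The standard primal-dual pair for 'max c^T x s.t. A x <= b, x >= 0' is:
  Dual:  min b^T y  s.t.  A^T y >= c,  y >= 0.

So the dual LP is:
  minimize  8y1 + 12y2 + 60y3
  subject to:
    y1 + 3y3 >= 2
    y2 + 4y3 >= 4
    y1, y2, y3 >= 0

Solving the primal: x* = (4, 12).
  primal value c^T x* = 56.
Solving the dual: y* = (0, 1.3333, 0.6667).
  dual value b^T y* = 56.
Strong duality: c^T x* = b^T y*. Confirmed.

56


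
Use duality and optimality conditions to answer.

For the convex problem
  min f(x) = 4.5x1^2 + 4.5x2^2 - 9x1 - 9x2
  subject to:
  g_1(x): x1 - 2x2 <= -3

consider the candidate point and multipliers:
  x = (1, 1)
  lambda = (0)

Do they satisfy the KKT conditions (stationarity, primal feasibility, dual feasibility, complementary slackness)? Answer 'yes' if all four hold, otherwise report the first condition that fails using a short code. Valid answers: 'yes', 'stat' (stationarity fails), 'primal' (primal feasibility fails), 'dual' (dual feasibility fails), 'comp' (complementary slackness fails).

Gradient of f: grad f(x) = Q x + c = (0, 0)
Constraint values g_i(x) = a_i^T x - b_i:
  g_1((1, 1)) = 2
Stationarity residual: grad f(x) + sum_i lambda_i a_i = (0, 0)
  -> stationarity OK
Primal feasibility (all g_i <= 0): FAILS
Dual feasibility (all lambda_i >= 0): OK
Complementary slackness (lambda_i * g_i(x) = 0 for all i): OK

Verdict: the first failing condition is primal_feasibility -> primal.

primal


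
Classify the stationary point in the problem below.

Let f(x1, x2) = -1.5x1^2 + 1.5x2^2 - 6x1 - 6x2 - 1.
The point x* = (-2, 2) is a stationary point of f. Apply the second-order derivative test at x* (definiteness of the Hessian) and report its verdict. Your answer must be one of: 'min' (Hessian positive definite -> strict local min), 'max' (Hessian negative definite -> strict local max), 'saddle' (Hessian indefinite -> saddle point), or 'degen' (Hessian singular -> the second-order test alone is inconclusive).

Compute the Hessian H = grad^2 f:
  H = [[-3, 0], [0, 3]]
Verify stationarity: grad f(x*) = H x* + g = (0, 0).
Eigenvalues of H: -3, 3.
Eigenvalues have mixed signs, so H is indefinite -> x* is a saddle point.

saddle


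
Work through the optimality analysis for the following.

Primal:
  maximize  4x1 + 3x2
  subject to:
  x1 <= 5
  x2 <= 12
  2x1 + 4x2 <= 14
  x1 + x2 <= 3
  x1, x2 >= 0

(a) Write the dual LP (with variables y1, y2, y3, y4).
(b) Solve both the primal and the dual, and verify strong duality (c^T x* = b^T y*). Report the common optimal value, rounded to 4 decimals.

The standard primal-dual pair for 'max c^T x s.t. A x <= b, x >= 0' is:
  Dual:  min b^T y  s.t.  A^T y >= c,  y >= 0.

So the dual LP is:
  minimize  5y1 + 12y2 + 14y3 + 3y4
  subject to:
    y1 + 2y3 + y4 >= 4
    y2 + 4y3 + y4 >= 3
    y1, y2, y3, y4 >= 0

Solving the primal: x* = (3, 0).
  primal value c^T x* = 12.
Solving the dual: y* = (0, 0, 0, 4).
  dual value b^T y* = 12.
Strong duality: c^T x* = b^T y*. Confirmed.

12


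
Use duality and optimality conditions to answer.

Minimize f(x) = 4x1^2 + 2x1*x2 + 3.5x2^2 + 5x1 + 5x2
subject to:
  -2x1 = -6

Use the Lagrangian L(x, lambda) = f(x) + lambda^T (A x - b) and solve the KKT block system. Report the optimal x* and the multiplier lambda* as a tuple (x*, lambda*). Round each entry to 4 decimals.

Form the Lagrangian:
  L(x, lambda) = (1/2) x^T Q x + c^T x + lambda^T (A x - b)
Stationarity (grad_x L = 0): Q x + c + A^T lambda = 0.
Primal feasibility: A x = b.

This gives the KKT block system:
  [ Q   A^T ] [ x     ]   [-c ]
  [ A    0  ] [ lambda ] = [ b ]

Solving the linear system:
  x*      = (3, -1.5714)
  lambda* = (12.9286)
  f(x*)   = 42.3571

x* = (3, -1.5714), lambda* = (12.9286)


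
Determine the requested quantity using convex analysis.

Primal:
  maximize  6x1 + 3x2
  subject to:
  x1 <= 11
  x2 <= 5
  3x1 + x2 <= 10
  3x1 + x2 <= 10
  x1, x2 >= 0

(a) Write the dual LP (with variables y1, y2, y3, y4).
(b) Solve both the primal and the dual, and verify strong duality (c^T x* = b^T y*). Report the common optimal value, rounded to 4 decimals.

The standard primal-dual pair for 'max c^T x s.t. A x <= b, x >= 0' is:
  Dual:  min b^T y  s.t.  A^T y >= c,  y >= 0.

So the dual LP is:
  minimize  11y1 + 5y2 + 10y3 + 10y4
  subject to:
    y1 + 3y3 + 3y4 >= 6
    y2 + y3 + y4 >= 3
    y1, y2, y3, y4 >= 0

Solving the primal: x* = (1.6667, 5).
  primal value c^T x* = 25.
Solving the dual: y* = (0, 1, 2, 0).
  dual value b^T y* = 25.
Strong duality: c^T x* = b^T y*. Confirmed.

25


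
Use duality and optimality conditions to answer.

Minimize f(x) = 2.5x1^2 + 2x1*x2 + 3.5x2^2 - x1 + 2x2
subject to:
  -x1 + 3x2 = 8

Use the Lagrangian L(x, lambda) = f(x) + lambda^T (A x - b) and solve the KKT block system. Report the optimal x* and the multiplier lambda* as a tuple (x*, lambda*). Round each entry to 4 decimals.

Form the Lagrangian:
  L(x, lambda) = (1/2) x^T Q x + c^T x + lambda^T (A x - b)
Stationarity (grad_x L = 0): Q x + c + A^T lambda = 0.
Primal feasibility: A x = b.

This gives the KKT block system:
  [ Q   A^T ] [ x     ]   [-c ]
  [ A    0  ] [ lambda ] = [ b ]

Solving the linear system:
  x*      = (-1.5781, 2.1406)
  lambda* = (-4.6094)
  f(x*)   = 21.3672

x* = (-1.5781, 2.1406), lambda* = (-4.6094)


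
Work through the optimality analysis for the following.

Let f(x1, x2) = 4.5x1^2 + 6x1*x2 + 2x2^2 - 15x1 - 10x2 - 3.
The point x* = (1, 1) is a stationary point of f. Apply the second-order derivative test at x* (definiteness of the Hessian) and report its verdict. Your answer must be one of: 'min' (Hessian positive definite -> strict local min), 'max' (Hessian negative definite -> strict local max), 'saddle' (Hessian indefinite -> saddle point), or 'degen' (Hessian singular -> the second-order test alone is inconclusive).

Compute the Hessian H = grad^2 f:
  H = [[9, 6], [6, 4]]
Verify stationarity: grad f(x*) = H x* + g = (0, 0).
Eigenvalues of H: 0, 13.
H has a zero eigenvalue (singular; positive semidefinite but not definite), so H is neither positive definite, negative definite, nor indefinite. The second-order test alone is inconclusive -> degen.
(Indeed, f is constant along the null direction of H through x*, so x* is not a strict local extremum.)

degen


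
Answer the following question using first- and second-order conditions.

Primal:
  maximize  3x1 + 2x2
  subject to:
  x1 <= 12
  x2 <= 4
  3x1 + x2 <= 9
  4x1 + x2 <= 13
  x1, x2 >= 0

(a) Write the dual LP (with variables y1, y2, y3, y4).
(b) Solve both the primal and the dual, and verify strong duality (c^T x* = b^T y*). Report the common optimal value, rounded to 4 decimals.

The standard primal-dual pair for 'max c^T x s.t. A x <= b, x >= 0' is:
  Dual:  min b^T y  s.t.  A^T y >= c,  y >= 0.

So the dual LP is:
  minimize  12y1 + 4y2 + 9y3 + 13y4
  subject to:
    y1 + 3y3 + 4y4 >= 3
    y2 + y3 + y4 >= 2
    y1, y2, y3, y4 >= 0

Solving the primal: x* = (1.6667, 4).
  primal value c^T x* = 13.
Solving the dual: y* = (0, 1, 1, 0).
  dual value b^T y* = 13.
Strong duality: c^T x* = b^T y*. Confirmed.

13


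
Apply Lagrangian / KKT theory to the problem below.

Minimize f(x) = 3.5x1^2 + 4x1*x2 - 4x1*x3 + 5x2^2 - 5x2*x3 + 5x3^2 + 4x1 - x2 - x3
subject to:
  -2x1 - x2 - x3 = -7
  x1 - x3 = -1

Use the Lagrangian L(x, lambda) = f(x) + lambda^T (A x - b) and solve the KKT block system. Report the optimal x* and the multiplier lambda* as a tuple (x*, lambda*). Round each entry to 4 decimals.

Form the Lagrangian:
  L(x, lambda) = (1/2) x^T Q x + c^T x + lambda^T (A x - b)
Stationarity (grad_x L = 0): Q x + c + A^T lambda = 0.
Primal feasibility: A x = b.

This gives the KKT block system:
  [ Q   A^T ] [ x     ]   [-c ]
  [ A    0  ] [ lambda ] = [ b ]

Solving the linear system:
  x*      = (1.5143, 1.4571, 2.5143)
  lambda* = (7.0571, 3.7429)
  f(x*)   = 27.6143

x* = (1.5143, 1.4571, 2.5143), lambda* = (7.0571, 3.7429)


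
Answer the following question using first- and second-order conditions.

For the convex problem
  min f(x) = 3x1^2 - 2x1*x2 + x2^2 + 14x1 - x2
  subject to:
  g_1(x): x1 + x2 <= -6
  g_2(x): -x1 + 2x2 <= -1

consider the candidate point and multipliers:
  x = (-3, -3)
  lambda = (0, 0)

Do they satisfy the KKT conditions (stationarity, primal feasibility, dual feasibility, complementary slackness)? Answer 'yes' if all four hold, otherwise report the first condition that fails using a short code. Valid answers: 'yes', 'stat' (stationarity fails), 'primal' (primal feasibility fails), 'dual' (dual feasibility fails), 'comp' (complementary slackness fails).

Gradient of f: grad f(x) = Q x + c = (2, -1)
Constraint values g_i(x) = a_i^T x - b_i:
  g_1((-3, -3)) = 0
  g_2((-3, -3)) = -2
Stationarity residual: grad f(x) + sum_i lambda_i a_i = (2, -1)
  -> stationarity FAILS
Primal feasibility (all g_i <= 0): OK
Dual feasibility (all lambda_i >= 0): OK
Complementary slackness (lambda_i * g_i(x) = 0 for all i): OK

Verdict: the first failing condition is stationarity -> stat.

stat


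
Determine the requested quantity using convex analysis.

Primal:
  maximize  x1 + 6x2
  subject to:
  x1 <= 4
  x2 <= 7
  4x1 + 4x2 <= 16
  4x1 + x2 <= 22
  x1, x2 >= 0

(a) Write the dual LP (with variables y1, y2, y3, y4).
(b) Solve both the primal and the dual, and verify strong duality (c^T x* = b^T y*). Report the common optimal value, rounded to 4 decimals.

The standard primal-dual pair for 'max c^T x s.t. A x <= b, x >= 0' is:
  Dual:  min b^T y  s.t.  A^T y >= c,  y >= 0.

So the dual LP is:
  minimize  4y1 + 7y2 + 16y3 + 22y4
  subject to:
    y1 + 4y3 + 4y4 >= 1
    y2 + 4y3 + y4 >= 6
    y1, y2, y3, y4 >= 0

Solving the primal: x* = (0, 4).
  primal value c^T x* = 24.
Solving the dual: y* = (0, 0, 1.5, 0).
  dual value b^T y* = 24.
Strong duality: c^T x* = b^T y*. Confirmed.

24


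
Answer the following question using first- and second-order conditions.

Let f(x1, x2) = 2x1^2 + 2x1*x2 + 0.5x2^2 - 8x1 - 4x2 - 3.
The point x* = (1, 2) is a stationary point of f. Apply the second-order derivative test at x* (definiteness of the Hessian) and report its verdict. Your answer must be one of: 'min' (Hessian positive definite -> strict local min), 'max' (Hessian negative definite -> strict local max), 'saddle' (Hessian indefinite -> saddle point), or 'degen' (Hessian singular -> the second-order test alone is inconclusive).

Compute the Hessian H = grad^2 f:
  H = [[4, 2], [2, 1]]
Verify stationarity: grad f(x*) = H x* + g = (0, 0).
Eigenvalues of H: 0, 5.
H has a zero eigenvalue (singular; positive semidefinite but not definite), so H is neither positive definite, negative definite, nor indefinite. The second-order test alone is inconclusive -> degen.
(Indeed, f is constant along the null direction of H through x*, so x* is not a strict local extremum.)

degen


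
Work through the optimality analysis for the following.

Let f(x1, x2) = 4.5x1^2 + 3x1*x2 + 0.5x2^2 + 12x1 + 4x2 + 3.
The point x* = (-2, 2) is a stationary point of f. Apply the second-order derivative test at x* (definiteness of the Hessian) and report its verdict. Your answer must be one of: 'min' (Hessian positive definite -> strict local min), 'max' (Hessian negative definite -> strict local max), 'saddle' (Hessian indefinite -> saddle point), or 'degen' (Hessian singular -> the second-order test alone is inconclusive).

Compute the Hessian H = grad^2 f:
  H = [[9, 3], [3, 1]]
Verify stationarity: grad f(x*) = H x* + g = (0, 0).
Eigenvalues of H: 0, 10.
H has a zero eigenvalue (singular; positive semidefinite but not definite), so H is neither positive definite, negative definite, nor indefinite. The second-order test alone is inconclusive -> degen.
(Indeed, f is constant along the null direction of H through x*, so x* is not a strict local extremum.)

degen


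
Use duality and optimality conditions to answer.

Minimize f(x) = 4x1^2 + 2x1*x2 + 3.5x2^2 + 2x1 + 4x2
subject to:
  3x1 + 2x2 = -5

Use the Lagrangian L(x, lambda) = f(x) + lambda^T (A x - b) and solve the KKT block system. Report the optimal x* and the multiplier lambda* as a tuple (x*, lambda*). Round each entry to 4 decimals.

Form the Lagrangian:
  L(x, lambda) = (1/2) x^T Q x + c^T x + lambda^T (A x - b)
Stationarity (grad_x L = 0): Q x + c + A^T lambda = 0.
Primal feasibility: A x = b.

This gives the KKT block system:
  [ Q   A^T ] [ x     ]   [-c ]
  [ A    0  ] [ lambda ] = [ b ]

Solving the linear system:
  x*      = (-0.9718, -1.0423)
  lambda* = (2.6197)
  f(x*)   = 3.493

x* = (-0.9718, -1.0423), lambda* = (2.6197)


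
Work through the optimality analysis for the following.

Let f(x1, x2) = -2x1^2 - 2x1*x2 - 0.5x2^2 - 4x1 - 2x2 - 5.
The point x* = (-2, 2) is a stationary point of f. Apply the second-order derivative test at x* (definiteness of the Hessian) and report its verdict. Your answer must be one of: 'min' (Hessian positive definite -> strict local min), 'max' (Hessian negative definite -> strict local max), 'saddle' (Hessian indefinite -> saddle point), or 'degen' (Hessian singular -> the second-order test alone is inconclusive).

Compute the Hessian H = grad^2 f:
  H = [[-4, -2], [-2, -1]]
Verify stationarity: grad f(x*) = H x* + g = (0, 0).
Eigenvalues of H: -5, 0.
H has a zero eigenvalue (singular; negative semidefinite but not definite), so H is neither positive definite, negative definite, nor indefinite. The second-order test alone is inconclusive -> degen.
(Indeed, f is constant along the null direction of H through x*, so x* is not a strict local extremum.)

degen


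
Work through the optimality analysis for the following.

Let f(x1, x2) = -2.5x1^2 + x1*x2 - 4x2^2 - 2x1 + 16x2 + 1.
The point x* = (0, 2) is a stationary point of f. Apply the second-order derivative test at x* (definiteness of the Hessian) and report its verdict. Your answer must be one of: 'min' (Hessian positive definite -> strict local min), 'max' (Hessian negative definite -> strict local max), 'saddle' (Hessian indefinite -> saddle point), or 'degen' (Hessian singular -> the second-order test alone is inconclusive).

Compute the Hessian H = grad^2 f:
  H = [[-5, 1], [1, -8]]
Verify stationarity: grad f(x*) = H x* + g = (0, 0).
Eigenvalues of H: -8.3028, -4.6972.
Both eigenvalues < 0, so H is negative definite -> x* is a strict local max.

max


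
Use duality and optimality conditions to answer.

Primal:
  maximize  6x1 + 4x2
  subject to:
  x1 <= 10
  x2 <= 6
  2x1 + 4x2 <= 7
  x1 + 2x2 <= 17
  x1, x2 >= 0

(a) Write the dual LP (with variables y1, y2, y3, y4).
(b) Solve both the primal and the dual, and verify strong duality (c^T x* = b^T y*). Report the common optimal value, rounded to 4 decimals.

The standard primal-dual pair for 'max c^T x s.t. A x <= b, x >= 0' is:
  Dual:  min b^T y  s.t.  A^T y >= c,  y >= 0.

So the dual LP is:
  minimize  10y1 + 6y2 + 7y3 + 17y4
  subject to:
    y1 + 2y3 + y4 >= 6
    y2 + 4y3 + 2y4 >= 4
    y1, y2, y3, y4 >= 0

Solving the primal: x* = (3.5, 0).
  primal value c^T x* = 21.
Solving the dual: y* = (0, 0, 3, 0).
  dual value b^T y* = 21.
Strong duality: c^T x* = b^T y*. Confirmed.

21


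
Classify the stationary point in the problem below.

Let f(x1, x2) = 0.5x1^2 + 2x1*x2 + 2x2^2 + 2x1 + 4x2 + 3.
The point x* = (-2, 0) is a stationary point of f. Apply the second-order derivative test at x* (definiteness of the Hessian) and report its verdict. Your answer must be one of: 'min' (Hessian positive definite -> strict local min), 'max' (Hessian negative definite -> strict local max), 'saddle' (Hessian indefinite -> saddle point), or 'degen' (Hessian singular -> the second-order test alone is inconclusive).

Compute the Hessian H = grad^2 f:
  H = [[1, 2], [2, 4]]
Verify stationarity: grad f(x*) = H x* + g = (0, 0).
Eigenvalues of H: 0, 5.
H has a zero eigenvalue (singular; positive semidefinite but not definite), so H is neither positive definite, negative definite, nor indefinite. The second-order test alone is inconclusive -> degen.
(Indeed, f is constant along the null direction of H through x*, so x* is not a strict local extremum.)

degen


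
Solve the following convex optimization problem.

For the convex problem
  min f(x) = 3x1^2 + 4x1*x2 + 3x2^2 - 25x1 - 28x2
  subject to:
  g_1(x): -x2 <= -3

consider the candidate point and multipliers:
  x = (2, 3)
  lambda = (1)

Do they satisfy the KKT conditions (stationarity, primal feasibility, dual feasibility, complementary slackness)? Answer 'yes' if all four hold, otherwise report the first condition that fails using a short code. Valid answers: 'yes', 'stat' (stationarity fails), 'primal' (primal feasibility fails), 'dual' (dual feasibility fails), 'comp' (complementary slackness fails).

Gradient of f: grad f(x) = Q x + c = (-1, -2)
Constraint values g_i(x) = a_i^T x - b_i:
  g_1((2, 3)) = 0
Stationarity residual: grad f(x) + sum_i lambda_i a_i = (-1, -3)
  -> stationarity FAILS
Primal feasibility (all g_i <= 0): OK
Dual feasibility (all lambda_i >= 0): OK
Complementary slackness (lambda_i * g_i(x) = 0 for all i): OK

Verdict: the first failing condition is stationarity -> stat.

stat


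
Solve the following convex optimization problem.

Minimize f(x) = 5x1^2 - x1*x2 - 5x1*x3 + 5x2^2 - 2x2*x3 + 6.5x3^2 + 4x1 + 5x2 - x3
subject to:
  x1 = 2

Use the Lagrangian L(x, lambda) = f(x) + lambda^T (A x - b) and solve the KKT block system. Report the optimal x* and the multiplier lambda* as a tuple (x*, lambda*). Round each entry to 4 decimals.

Form the Lagrangian:
  L(x, lambda) = (1/2) x^T Q x + c^T x + lambda^T (A x - b)
Stationarity (grad_x L = 0): Q x + c + A^T lambda = 0.
Primal feasibility: A x = b.

This gives the KKT block system:
  [ Q   A^T ] [ x     ]   [-c ]
  [ A    0  ] [ lambda ] = [ b ]

Solving the linear system:
  x*      = (2, -0.1349, 0.8254)
  lambda* = (-20.0079)
  f(x*)   = 23.2579

x* = (2, -0.1349, 0.8254), lambda* = (-20.0079)


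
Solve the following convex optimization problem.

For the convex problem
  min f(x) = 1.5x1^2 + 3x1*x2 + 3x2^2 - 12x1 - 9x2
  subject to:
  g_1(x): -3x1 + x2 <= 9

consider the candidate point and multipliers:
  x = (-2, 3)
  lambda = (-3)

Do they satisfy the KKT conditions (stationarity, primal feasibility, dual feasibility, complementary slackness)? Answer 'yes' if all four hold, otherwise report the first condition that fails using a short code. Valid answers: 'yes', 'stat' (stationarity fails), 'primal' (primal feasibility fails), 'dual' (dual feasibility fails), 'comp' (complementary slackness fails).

Gradient of f: grad f(x) = Q x + c = (-9, 3)
Constraint values g_i(x) = a_i^T x - b_i:
  g_1((-2, 3)) = 0
Stationarity residual: grad f(x) + sum_i lambda_i a_i = (0, 0)
  -> stationarity OK
Primal feasibility (all g_i <= 0): OK
Dual feasibility (all lambda_i >= 0): FAILS
Complementary slackness (lambda_i * g_i(x) = 0 for all i): OK

Verdict: the first failing condition is dual_feasibility -> dual.

dual


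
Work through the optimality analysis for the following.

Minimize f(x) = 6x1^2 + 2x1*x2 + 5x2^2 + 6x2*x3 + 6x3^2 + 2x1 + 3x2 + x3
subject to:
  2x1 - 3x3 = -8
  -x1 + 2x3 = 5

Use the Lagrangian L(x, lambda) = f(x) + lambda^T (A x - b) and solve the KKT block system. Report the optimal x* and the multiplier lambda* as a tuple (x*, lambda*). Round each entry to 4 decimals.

Form the Lagrangian:
  L(x, lambda) = (1/2) x^T Q x + c^T x + lambda^T (A x - b)
Stationarity (grad_x L = 0): Q x + c + A^T lambda = 0.
Primal feasibility: A x = b.

This gives the KKT block system:
  [ Q   A^T ] [ x     ]   [-c ]
  [ A    0  ] [ lambda ] = [ b ]

Solving the linear system:
  x*      = (-1, -1.3, 2)
  lambda* = (8, 3.4)
  f(x*)   = 21.55

x* = (-1, -1.3, 2), lambda* = (8, 3.4)


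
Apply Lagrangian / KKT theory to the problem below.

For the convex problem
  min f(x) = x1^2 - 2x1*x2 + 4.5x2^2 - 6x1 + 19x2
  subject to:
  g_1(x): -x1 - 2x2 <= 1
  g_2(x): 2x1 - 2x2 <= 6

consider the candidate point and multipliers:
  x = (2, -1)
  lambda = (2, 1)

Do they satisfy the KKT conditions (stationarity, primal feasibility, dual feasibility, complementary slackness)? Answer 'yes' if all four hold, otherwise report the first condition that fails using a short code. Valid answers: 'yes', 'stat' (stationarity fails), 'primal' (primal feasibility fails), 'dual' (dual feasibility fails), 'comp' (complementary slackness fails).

Gradient of f: grad f(x) = Q x + c = (0, 6)
Constraint values g_i(x) = a_i^T x - b_i:
  g_1((2, -1)) = -1
  g_2((2, -1)) = 0
Stationarity residual: grad f(x) + sum_i lambda_i a_i = (0, 0)
  -> stationarity OK
Primal feasibility (all g_i <= 0): OK
Dual feasibility (all lambda_i >= 0): OK
Complementary slackness (lambda_i * g_i(x) = 0 for all i): FAILS

Verdict: the first failing condition is complementary_slackness -> comp.

comp


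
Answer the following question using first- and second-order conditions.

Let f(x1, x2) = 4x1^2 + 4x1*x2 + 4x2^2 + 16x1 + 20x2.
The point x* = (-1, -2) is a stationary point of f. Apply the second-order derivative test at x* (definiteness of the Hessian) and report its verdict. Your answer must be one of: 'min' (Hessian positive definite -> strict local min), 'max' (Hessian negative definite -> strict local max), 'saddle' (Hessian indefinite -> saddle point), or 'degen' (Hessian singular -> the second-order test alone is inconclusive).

Compute the Hessian H = grad^2 f:
  H = [[8, 4], [4, 8]]
Verify stationarity: grad f(x*) = H x* + g = (0, 0).
Eigenvalues of H: 4, 12.
Both eigenvalues > 0, so H is positive definite -> x* is a strict local min.

min


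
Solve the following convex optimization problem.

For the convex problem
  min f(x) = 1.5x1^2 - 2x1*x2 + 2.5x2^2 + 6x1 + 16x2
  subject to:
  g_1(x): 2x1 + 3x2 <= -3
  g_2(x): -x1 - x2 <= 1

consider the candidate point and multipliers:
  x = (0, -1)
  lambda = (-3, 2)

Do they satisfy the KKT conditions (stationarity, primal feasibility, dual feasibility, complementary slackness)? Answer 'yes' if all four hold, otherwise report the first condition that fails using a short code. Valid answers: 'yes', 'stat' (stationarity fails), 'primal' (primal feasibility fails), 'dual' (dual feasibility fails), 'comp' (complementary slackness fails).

Gradient of f: grad f(x) = Q x + c = (8, 11)
Constraint values g_i(x) = a_i^T x - b_i:
  g_1((0, -1)) = 0
  g_2((0, -1)) = 0
Stationarity residual: grad f(x) + sum_i lambda_i a_i = (0, 0)
  -> stationarity OK
Primal feasibility (all g_i <= 0): OK
Dual feasibility (all lambda_i >= 0): FAILS
Complementary slackness (lambda_i * g_i(x) = 0 for all i): OK

Verdict: the first failing condition is dual_feasibility -> dual.

dual


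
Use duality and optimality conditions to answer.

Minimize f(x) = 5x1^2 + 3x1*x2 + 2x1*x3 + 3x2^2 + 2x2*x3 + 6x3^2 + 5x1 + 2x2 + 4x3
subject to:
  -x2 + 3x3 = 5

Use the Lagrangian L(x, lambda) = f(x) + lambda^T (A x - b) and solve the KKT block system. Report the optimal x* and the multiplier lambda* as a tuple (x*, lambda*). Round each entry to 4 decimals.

Form the Lagrangian:
  L(x, lambda) = (1/2) x^T Q x + c^T x + lambda^T (A x - b)
Stationarity (grad_x L = 0): Q x + c + A^T lambda = 0.
Primal feasibility: A x = b.

This gives the KKT block system:
  [ Q   A^T ] [ x     ]   [-c ]
  [ A    0  ] [ lambda ] = [ b ]

Solving the linear system:
  x*      = (-0.3187, -1.4036, 1.1988)
  lambda* = (-4.9803)
  f(x*)   = 12.648

x* = (-0.3187, -1.4036, 1.1988), lambda* = (-4.9803)


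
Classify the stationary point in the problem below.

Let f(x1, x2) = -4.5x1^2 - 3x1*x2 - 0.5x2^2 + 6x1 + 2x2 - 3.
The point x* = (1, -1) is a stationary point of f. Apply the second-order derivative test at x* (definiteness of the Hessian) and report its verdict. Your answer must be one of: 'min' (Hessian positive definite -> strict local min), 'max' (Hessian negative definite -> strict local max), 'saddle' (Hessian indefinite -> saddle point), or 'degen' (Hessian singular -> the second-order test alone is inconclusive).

Compute the Hessian H = grad^2 f:
  H = [[-9, -3], [-3, -1]]
Verify stationarity: grad f(x*) = H x* + g = (0, 0).
Eigenvalues of H: -10, 0.
H has a zero eigenvalue (singular; negative semidefinite but not definite), so H is neither positive definite, negative definite, nor indefinite. The second-order test alone is inconclusive -> degen.
(Indeed, f is constant along the null direction of H through x*, so x* is not a strict local extremum.)

degen


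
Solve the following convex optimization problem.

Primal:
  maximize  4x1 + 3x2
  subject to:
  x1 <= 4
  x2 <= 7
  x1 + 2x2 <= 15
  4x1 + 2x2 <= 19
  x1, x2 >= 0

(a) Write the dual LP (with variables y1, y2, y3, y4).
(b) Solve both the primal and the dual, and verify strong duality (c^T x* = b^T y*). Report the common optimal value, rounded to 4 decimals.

The standard primal-dual pair for 'max c^T x s.t. A x <= b, x >= 0' is:
  Dual:  min b^T y  s.t.  A^T y >= c,  y >= 0.

So the dual LP is:
  minimize  4y1 + 7y2 + 15y3 + 19y4
  subject to:
    y1 + y3 + 4y4 >= 4
    y2 + 2y3 + 2y4 >= 3
    y1, y2, y3, y4 >= 0

Solving the primal: x* = (1.3333, 6.8333).
  primal value c^T x* = 25.8333.
Solving the dual: y* = (0, 0, 0.6667, 0.8333).
  dual value b^T y* = 25.8333.
Strong duality: c^T x* = b^T y*. Confirmed.

25.8333


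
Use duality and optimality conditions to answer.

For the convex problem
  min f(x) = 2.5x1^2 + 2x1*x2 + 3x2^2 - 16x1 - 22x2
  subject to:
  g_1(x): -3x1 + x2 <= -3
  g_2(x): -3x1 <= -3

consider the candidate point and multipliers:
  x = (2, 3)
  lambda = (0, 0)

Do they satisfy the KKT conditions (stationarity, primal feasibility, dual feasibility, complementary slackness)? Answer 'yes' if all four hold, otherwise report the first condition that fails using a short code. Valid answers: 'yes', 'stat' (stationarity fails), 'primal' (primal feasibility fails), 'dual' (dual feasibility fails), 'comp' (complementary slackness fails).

Gradient of f: grad f(x) = Q x + c = (0, 0)
Constraint values g_i(x) = a_i^T x - b_i:
  g_1((2, 3)) = 0
  g_2((2, 3)) = -3
Stationarity residual: grad f(x) + sum_i lambda_i a_i = (0, 0)
  -> stationarity OK
Primal feasibility (all g_i <= 0): OK
Dual feasibility (all lambda_i >= 0): OK
Complementary slackness (lambda_i * g_i(x) = 0 for all i): OK

Verdict: yes, KKT holds.

yes


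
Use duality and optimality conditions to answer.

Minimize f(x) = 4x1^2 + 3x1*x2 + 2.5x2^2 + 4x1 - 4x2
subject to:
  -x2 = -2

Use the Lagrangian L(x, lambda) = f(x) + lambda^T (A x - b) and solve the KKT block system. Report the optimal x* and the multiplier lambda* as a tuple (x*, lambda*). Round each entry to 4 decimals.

Form the Lagrangian:
  L(x, lambda) = (1/2) x^T Q x + c^T x + lambda^T (A x - b)
Stationarity (grad_x L = 0): Q x + c + A^T lambda = 0.
Primal feasibility: A x = b.

This gives the KKT block system:
  [ Q   A^T ] [ x     ]   [-c ]
  [ A    0  ] [ lambda ] = [ b ]

Solving the linear system:
  x*      = (-1.25, 2)
  lambda* = (2.25)
  f(x*)   = -4.25

x* = (-1.25, 2), lambda* = (2.25)


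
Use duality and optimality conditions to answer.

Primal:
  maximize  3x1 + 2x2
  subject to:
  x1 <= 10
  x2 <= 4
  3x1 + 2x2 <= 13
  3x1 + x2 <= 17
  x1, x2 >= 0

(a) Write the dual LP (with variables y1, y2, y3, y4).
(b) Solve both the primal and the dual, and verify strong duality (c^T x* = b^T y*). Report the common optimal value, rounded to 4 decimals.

The standard primal-dual pair for 'max c^T x s.t. A x <= b, x >= 0' is:
  Dual:  min b^T y  s.t.  A^T y >= c,  y >= 0.

So the dual LP is:
  minimize  10y1 + 4y2 + 13y3 + 17y4
  subject to:
    y1 + 3y3 + 3y4 >= 3
    y2 + 2y3 + y4 >= 2
    y1, y2, y3, y4 >= 0

Solving the primal: x* = (4.3333, 0).
  primal value c^T x* = 13.
Solving the dual: y* = (0, 0, 1, 0).
  dual value b^T y* = 13.
Strong duality: c^T x* = b^T y*. Confirmed.

13


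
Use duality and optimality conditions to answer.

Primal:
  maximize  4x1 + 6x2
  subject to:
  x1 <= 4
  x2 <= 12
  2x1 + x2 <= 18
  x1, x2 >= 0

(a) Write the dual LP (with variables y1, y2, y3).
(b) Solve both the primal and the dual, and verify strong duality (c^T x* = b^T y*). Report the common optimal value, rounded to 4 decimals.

The standard primal-dual pair for 'max c^T x s.t. A x <= b, x >= 0' is:
  Dual:  min b^T y  s.t.  A^T y >= c,  y >= 0.

So the dual LP is:
  minimize  4y1 + 12y2 + 18y3
  subject to:
    y1 + 2y3 >= 4
    y2 + y3 >= 6
    y1, y2, y3 >= 0

Solving the primal: x* = (3, 12).
  primal value c^T x* = 84.
Solving the dual: y* = (0, 4, 2).
  dual value b^T y* = 84.
Strong duality: c^T x* = b^T y*. Confirmed.

84


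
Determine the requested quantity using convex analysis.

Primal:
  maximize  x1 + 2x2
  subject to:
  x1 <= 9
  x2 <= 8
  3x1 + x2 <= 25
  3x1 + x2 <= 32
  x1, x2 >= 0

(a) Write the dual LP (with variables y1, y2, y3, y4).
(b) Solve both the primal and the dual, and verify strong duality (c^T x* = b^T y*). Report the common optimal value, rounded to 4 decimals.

The standard primal-dual pair for 'max c^T x s.t. A x <= b, x >= 0' is:
  Dual:  min b^T y  s.t.  A^T y >= c,  y >= 0.

So the dual LP is:
  minimize  9y1 + 8y2 + 25y3 + 32y4
  subject to:
    y1 + 3y3 + 3y4 >= 1
    y2 + y3 + y4 >= 2
    y1, y2, y3, y4 >= 0

Solving the primal: x* = (5.6667, 8).
  primal value c^T x* = 21.6667.
Solving the dual: y* = (0, 1.6667, 0.3333, 0).
  dual value b^T y* = 21.6667.
Strong duality: c^T x* = b^T y*. Confirmed.

21.6667
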